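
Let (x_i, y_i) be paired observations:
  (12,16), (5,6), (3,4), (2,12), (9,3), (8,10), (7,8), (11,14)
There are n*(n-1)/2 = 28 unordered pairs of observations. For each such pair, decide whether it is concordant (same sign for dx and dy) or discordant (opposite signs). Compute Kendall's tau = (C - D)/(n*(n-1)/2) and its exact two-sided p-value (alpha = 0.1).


Step 1: Enumerate the 28 unordered pairs (i,j) with i<j and classify each by sign(x_j-x_i) * sign(y_j-y_i).
  (1,2):dx=-7,dy=-10->C; (1,3):dx=-9,dy=-12->C; (1,4):dx=-10,dy=-4->C; (1,5):dx=-3,dy=-13->C
  (1,6):dx=-4,dy=-6->C; (1,7):dx=-5,dy=-8->C; (1,8):dx=-1,dy=-2->C; (2,3):dx=-2,dy=-2->C
  (2,4):dx=-3,dy=+6->D; (2,5):dx=+4,dy=-3->D; (2,6):dx=+3,dy=+4->C; (2,7):dx=+2,dy=+2->C
  (2,8):dx=+6,dy=+8->C; (3,4):dx=-1,dy=+8->D; (3,5):dx=+6,dy=-1->D; (3,6):dx=+5,dy=+6->C
  (3,7):dx=+4,dy=+4->C; (3,8):dx=+8,dy=+10->C; (4,5):dx=+7,dy=-9->D; (4,6):dx=+6,dy=-2->D
  (4,7):dx=+5,dy=-4->D; (4,8):dx=+9,dy=+2->C; (5,6):dx=-1,dy=+7->D; (5,7):dx=-2,dy=+5->D
  (5,8):dx=+2,dy=+11->C; (6,7):dx=-1,dy=-2->C; (6,8):dx=+3,dy=+4->C; (7,8):dx=+4,dy=+6->C
Step 2: C = 19, D = 9, total pairs = 28.
Step 3: tau = (C - D)/(n(n-1)/2) = (19 - 9)/28 = 0.357143.
Step 4: Exact two-sided p-value (enumerate n! = 40320 permutations of y under H0): p = 0.275099.
Step 5: alpha = 0.1. fail to reject H0.

tau_b = 0.3571 (C=19, D=9), p = 0.275099, fail to reject H0.


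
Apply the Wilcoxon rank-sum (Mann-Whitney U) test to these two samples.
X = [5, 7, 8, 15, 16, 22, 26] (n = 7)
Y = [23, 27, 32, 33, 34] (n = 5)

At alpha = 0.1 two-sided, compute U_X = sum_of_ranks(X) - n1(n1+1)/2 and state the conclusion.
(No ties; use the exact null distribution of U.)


Step 1: Combine and sort all 12 observations; assign midranks.
sorted (value, group): (5,X), (7,X), (8,X), (15,X), (16,X), (22,X), (23,Y), (26,X), (27,Y), (32,Y), (33,Y), (34,Y)
ranks: 5->1, 7->2, 8->3, 15->4, 16->5, 22->6, 23->7, 26->8, 27->9, 32->10, 33->11, 34->12
Step 2: Rank sum for X: R1 = 1 + 2 + 3 + 4 + 5 + 6 + 8 = 29.
Step 3: U_X = R1 - n1(n1+1)/2 = 29 - 7*8/2 = 29 - 28 = 1.
       U_Y = n1*n2 - U_X = 35 - 1 = 34.
Step 4: No ties, so the exact null distribution of U (based on enumerating the C(12,7) = 792 equally likely rank assignments) gives the two-sided p-value.
Step 5: p-value = 0.005051; compare to alpha = 0.1. reject H0.

U_X = 1, p = 0.005051, reject H0 at alpha = 0.1.


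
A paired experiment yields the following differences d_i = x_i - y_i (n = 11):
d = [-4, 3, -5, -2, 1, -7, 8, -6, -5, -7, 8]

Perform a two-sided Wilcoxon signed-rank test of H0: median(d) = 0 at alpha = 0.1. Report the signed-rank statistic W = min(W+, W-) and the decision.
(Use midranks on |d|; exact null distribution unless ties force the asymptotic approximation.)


Step 1: Drop any zero differences (none here) and take |d_i|.
|d| = [4, 3, 5, 2, 1, 7, 8, 6, 5, 7, 8]
Step 2: Midrank |d_i| (ties get averaged ranks).
ranks: |4|->4, |3|->3, |5|->5.5, |2|->2, |1|->1, |7|->8.5, |8|->10.5, |6|->7, |5|->5.5, |7|->8.5, |8|->10.5
Step 3: Attach original signs; sum ranks with positive sign and with negative sign.
W+ = 3 + 1 + 10.5 + 10.5 = 25
W- = 4 + 5.5 + 2 + 8.5 + 7 + 5.5 + 8.5 = 41
(Check: W+ + W- = 66 should equal n(n+1)/2 = 66.)
Step 4: Test statistic W = min(W+, W-) = 25.
Step 5: Ties in |d|, so use the tie-corrected normal approximation.
        E[W] = n(n+1)/4 = 11*12/4 = 33.
        Tie groups: |d|=5 (t=2), |d|=7 (t=2), |d|=8 (t=2); sum(t^3 - t) = 18.
        Var[W] = n(n+1)(2n+1)/24 - sum(t^3-t)/48 = 3036/24 - 18/48 = 126.125.
        z = (W - E[W]) / sqrt(Var[W]) = (25 - 33) / 11.2305 = -0.7123.
        Two-sided p = 2*Phi(z) = 0.476252.
Step 6: alpha = 0.1. fail to reject H0.

W+ = 25, W- = 41, W = min = 25, p = 0.476252, fail to reject H0.


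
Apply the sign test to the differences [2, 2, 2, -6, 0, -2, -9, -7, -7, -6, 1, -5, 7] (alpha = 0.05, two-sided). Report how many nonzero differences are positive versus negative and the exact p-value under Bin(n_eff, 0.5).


Step 1: Discard zero differences. Original n = 13; n_eff = number of nonzero differences = 12.
Nonzero differences (with sign): +2, +2, +2, -6, -2, -9, -7, -7, -6, +1, -5, +7
Step 2: Count signs: positive = 5, negative = 7.
Step 3: Under H0: P(positive) = 0.5, so the number of positives S ~ Bin(12, 0.5).
Step 4: Two-sided exact p-value = sum of Bin(12,0.5) probabilities at or below the observed probability = 0.774414.
Step 5: alpha = 0.05. fail to reject H0.

n_eff = 12, pos = 5, neg = 7, p = 0.774414, fail to reject H0.


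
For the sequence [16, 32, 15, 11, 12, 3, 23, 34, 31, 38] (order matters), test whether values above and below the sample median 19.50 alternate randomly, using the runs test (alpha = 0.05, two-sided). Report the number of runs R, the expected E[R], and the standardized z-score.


Step 1: Compute median = 19.50; label A = above, B = below.
Labels in order: BABBBBAAAA  (n_A = 5, n_B = 5)
Step 2: Count runs R = 4.
Step 3: Under H0 (random ordering), E[R] = 2*n_A*n_B/(n_A+n_B) + 1 = 2*5*5/10 + 1 = 6.0000.
        Var[R] = 2*n_A*n_B*(2*n_A*n_B - n_A - n_B) / ((n_A+n_B)^2 * (n_A+n_B-1)) = 2000/900 = 2.2222.
        SD[R] = 1.4907.
Step 4: Continuity-corrected z = (R + 0.5 - E[R]) / SD[R] = (4 + 0.5 - 6.0000) / 1.4907 = -1.0062.
Step 5: Two-sided p-value via normal approximation = 2*(1 - Phi(|z|)) = 0.314305.
Step 6: alpha = 0.05. fail to reject H0.

R = 4, z = -1.0062, p = 0.314305, fail to reject H0.


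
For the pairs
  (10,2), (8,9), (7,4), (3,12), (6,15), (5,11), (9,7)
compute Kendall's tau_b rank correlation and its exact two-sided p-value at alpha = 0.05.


Step 1: Enumerate the 21 unordered pairs (i,j) with i<j and classify each by sign(x_j-x_i) * sign(y_j-y_i).
  (1,2):dx=-2,dy=+7->D; (1,3):dx=-3,dy=+2->D; (1,4):dx=-7,dy=+10->D; (1,5):dx=-4,dy=+13->D
  (1,6):dx=-5,dy=+9->D; (1,7):dx=-1,dy=+5->D; (2,3):dx=-1,dy=-5->C; (2,4):dx=-5,dy=+3->D
  (2,5):dx=-2,dy=+6->D; (2,6):dx=-3,dy=+2->D; (2,7):dx=+1,dy=-2->D; (3,4):dx=-4,dy=+8->D
  (3,5):dx=-1,dy=+11->D; (3,6):dx=-2,dy=+7->D; (3,7):dx=+2,dy=+3->C; (4,5):dx=+3,dy=+3->C
  (4,6):dx=+2,dy=-1->D; (4,7):dx=+6,dy=-5->D; (5,6):dx=-1,dy=-4->C; (5,7):dx=+3,dy=-8->D
  (6,7):dx=+4,dy=-4->D
Step 2: C = 4, D = 17, total pairs = 21.
Step 3: tau = (C - D)/(n(n-1)/2) = (4 - 17)/21 = -0.619048.
Step 4: Exact two-sided p-value (enumerate n! = 5040 permutations of y under H0): p = 0.069048.
Step 5: alpha = 0.05. fail to reject H0.

tau_b = -0.6190 (C=4, D=17), p = 0.069048, fail to reject H0.


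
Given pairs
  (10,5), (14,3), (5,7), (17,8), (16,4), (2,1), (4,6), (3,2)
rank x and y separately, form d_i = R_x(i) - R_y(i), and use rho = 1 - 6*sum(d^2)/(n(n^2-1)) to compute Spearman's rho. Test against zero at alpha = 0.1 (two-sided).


Step 1: Rank x and y separately (midranks; no ties here).
rank(x): 10->5, 14->6, 5->4, 17->8, 16->7, 2->1, 4->3, 3->2
rank(y): 5->5, 3->3, 7->7, 8->8, 4->4, 1->1, 6->6, 2->2
Step 2: d_i = R_x(i) - R_y(i); compute d_i^2.
  (5-5)^2=0, (6-3)^2=9, (4-7)^2=9, (8-8)^2=0, (7-4)^2=9, (1-1)^2=0, (3-6)^2=9, (2-2)^2=0
sum(d^2) = 36.
Step 3: rho = 1 - 6*36 / (8*(8^2 - 1)) = 1 - 216/504 = 0.571429.
Step 4: Under H0, t = rho * sqrt((n-2)/(1-rho^2)) = 1.7056 ~ t(6).
Step 5: Two-sided p-value from the t-distribution with 6 df = 0.138960.
Step 6: alpha = 0.1. fail to reject H0.

rho = 0.5714, p = 0.138960, fail to reject H0 at alpha = 0.1.


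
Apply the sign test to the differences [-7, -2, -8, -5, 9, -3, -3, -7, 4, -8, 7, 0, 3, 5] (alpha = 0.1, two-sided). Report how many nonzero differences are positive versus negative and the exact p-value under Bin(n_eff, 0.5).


Step 1: Discard zero differences. Original n = 14; n_eff = number of nonzero differences = 13.
Nonzero differences (with sign): -7, -2, -8, -5, +9, -3, -3, -7, +4, -8, +7, +3, +5
Step 2: Count signs: positive = 5, negative = 8.
Step 3: Under H0: P(positive) = 0.5, so the number of positives S ~ Bin(13, 0.5).
Step 4: Two-sided exact p-value = sum of Bin(13,0.5) probabilities at or below the observed probability = 0.581055.
Step 5: alpha = 0.1. fail to reject H0.

n_eff = 13, pos = 5, neg = 8, p = 0.581055, fail to reject H0.


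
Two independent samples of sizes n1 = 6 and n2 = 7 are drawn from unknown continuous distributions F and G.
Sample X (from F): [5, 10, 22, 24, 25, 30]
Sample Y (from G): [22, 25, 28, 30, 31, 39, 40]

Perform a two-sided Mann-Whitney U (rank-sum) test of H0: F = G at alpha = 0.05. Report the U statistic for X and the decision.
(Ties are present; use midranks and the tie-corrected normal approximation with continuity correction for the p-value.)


Step 1: Combine and sort all 13 observations; assign midranks.
sorted (value, group): (5,X), (10,X), (22,X), (22,Y), (24,X), (25,X), (25,Y), (28,Y), (30,X), (30,Y), (31,Y), (39,Y), (40,Y)
ranks: 5->1, 10->2, 22->3.5, 22->3.5, 24->5, 25->6.5, 25->6.5, 28->8, 30->9.5, 30->9.5, 31->11, 39->12, 40->13
Step 2: Rank sum for X: R1 = 1 + 2 + 3.5 + 5 + 6.5 + 9.5 = 27.5.
Step 3: U_X = R1 - n1(n1+1)/2 = 27.5 - 6*7/2 = 27.5 - 21 = 6.5.
       U_Y = n1*n2 - U_X = 42 - 6.5 = 35.5.
Step 4: Ties are present, so use the tie-corrected normal approximation (with continuity correction) for the p-value.
Step 5: p-value = 0.044612; compare to alpha = 0.05. reject H0.

U_X = 6.5, p = 0.044612, reject H0 at alpha = 0.05.


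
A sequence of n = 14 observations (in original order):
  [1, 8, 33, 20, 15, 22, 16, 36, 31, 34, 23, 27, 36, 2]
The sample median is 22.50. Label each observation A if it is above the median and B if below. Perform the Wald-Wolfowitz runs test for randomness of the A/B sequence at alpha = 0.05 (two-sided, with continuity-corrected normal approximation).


Step 1: Compute median = 22.50; label A = above, B = below.
Labels in order: BBABBBBAAAAAAB  (n_A = 7, n_B = 7)
Step 2: Count runs R = 5.
Step 3: Under H0 (random ordering), E[R] = 2*n_A*n_B/(n_A+n_B) + 1 = 2*7*7/14 + 1 = 8.0000.
        Var[R] = 2*n_A*n_B*(2*n_A*n_B - n_A - n_B) / ((n_A+n_B)^2 * (n_A+n_B-1)) = 8232/2548 = 3.2308.
        SD[R] = 1.7974.
Step 4: Continuity-corrected z = (R + 0.5 - E[R]) / SD[R] = (5 + 0.5 - 8.0000) / 1.7974 = -1.3909.
Step 5: Two-sided p-value via normal approximation = 2*(1 - Phi(|z|)) = 0.164264.
Step 6: alpha = 0.05. fail to reject H0.

R = 5, z = -1.3909, p = 0.164264, fail to reject H0.


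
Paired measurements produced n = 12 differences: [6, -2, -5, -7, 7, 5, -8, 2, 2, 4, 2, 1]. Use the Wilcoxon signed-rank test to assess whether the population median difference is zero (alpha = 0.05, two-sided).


Step 1: Drop any zero differences (none here) and take |d_i|.
|d| = [6, 2, 5, 7, 7, 5, 8, 2, 2, 4, 2, 1]
Step 2: Midrank |d_i| (ties get averaged ranks).
ranks: |6|->9, |2|->3.5, |5|->7.5, |7|->10.5, |7|->10.5, |5|->7.5, |8|->12, |2|->3.5, |2|->3.5, |4|->6, |2|->3.5, |1|->1
Step 3: Attach original signs; sum ranks with positive sign and with negative sign.
W+ = 9 + 10.5 + 7.5 + 3.5 + 3.5 + 6 + 3.5 + 1 = 44.5
W- = 3.5 + 7.5 + 10.5 + 12 = 33.5
(Check: W+ + W- = 78 should equal n(n+1)/2 = 78.)
Step 4: Test statistic W = min(W+, W-) = 33.5.
Step 5: Ties in |d|, so use the tie-corrected normal approximation.
        E[W] = n(n+1)/4 = 12*13/4 = 39.
        Tie groups: |d|=2 (t=4), |d|=5 (t=2), |d|=7 (t=2); sum(t^3 - t) = 72.
        Var[W] = n(n+1)(2n+1)/24 - sum(t^3-t)/48 = 3900/24 - 72/48 = 161.
        z = (W - E[W]) / sqrt(Var[W]) = (33.5 - 39) / 12.6886 = -0.4335.
        Two-sided p = 2*Phi(z) = 0.664680.
Step 6: alpha = 0.05. fail to reject H0.

W+ = 44.5, W- = 33.5, W = min = 33.5, p = 0.664680, fail to reject H0.


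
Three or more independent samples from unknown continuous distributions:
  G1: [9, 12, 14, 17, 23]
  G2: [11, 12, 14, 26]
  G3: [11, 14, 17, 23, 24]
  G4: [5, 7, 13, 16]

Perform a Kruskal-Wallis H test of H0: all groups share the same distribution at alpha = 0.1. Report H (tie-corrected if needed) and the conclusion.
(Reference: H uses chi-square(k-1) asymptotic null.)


Step 1: Combine all N = 18 observations and assign midranks.
sorted (value, group, rank): (5,G4,1), (7,G4,2), (9,G1,3), (11,G2,4.5), (11,G3,4.5), (12,G1,6.5), (12,G2,6.5), (13,G4,8), (14,G1,10), (14,G2,10), (14,G3,10), (16,G4,12), (17,G1,13.5), (17,G3,13.5), (23,G1,15.5), (23,G3,15.5), (24,G3,17), (26,G2,18)
Step 2: Sum ranks within each group.
R_1 = 48.5 (n_1 = 5)
R_2 = 39 (n_2 = 4)
R_3 = 60.5 (n_3 = 5)
R_4 = 23 (n_4 = 4)
Step 3: H = 12/(N(N+1)) * sum(R_i^2/n_i) - 3(N+1)
     = 12/(18*19) * (48.5^2/5 + 39^2/4 + 60.5^2/5 + 23^2/4) - 3*19
     = 0.035088 * 1715 - 57
     = 3.175439.
Step 4: Ties present; correction factor C = 1 - 48/(18^3 - 18) = 0.991744. Corrected H = 3.175439 / 0.991744 = 3.201873.
Step 5: Under H0, H ~ chi^2(3); p-value = 0.361535.
Step 6: alpha = 0.1. fail to reject H0.

H = 3.2019, df = 3, p = 0.361535, fail to reject H0.


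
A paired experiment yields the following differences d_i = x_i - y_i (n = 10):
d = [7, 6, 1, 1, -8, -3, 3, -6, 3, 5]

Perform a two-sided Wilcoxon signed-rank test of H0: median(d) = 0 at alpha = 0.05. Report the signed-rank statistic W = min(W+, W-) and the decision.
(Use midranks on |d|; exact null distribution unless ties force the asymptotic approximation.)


Step 1: Drop any zero differences (none here) and take |d_i|.
|d| = [7, 6, 1, 1, 8, 3, 3, 6, 3, 5]
Step 2: Midrank |d_i| (ties get averaged ranks).
ranks: |7|->9, |6|->7.5, |1|->1.5, |1|->1.5, |8|->10, |3|->4, |3|->4, |6|->7.5, |3|->4, |5|->6
Step 3: Attach original signs; sum ranks with positive sign and with negative sign.
W+ = 9 + 7.5 + 1.5 + 1.5 + 4 + 4 + 6 = 33.5
W- = 10 + 4 + 7.5 = 21.5
(Check: W+ + W- = 55 should equal n(n+1)/2 = 55.)
Step 4: Test statistic W = min(W+, W-) = 21.5.
Step 5: Ties in |d|, so use the tie-corrected normal approximation.
        E[W] = n(n+1)/4 = 10*11/4 = 27.5.
        Tie groups: |d|=1 (t=2), |d|=3 (t=3), |d|=6 (t=2); sum(t^3 - t) = 36.
        Var[W] = n(n+1)(2n+1)/24 - sum(t^3-t)/48 = 2310/24 - 36/48 = 95.5.
        z = (W - E[W]) / sqrt(Var[W]) = (21.5 - 27.5) / 9.7724 = -0.6140.
        Two-sided p = 2*Phi(z) = 0.539233.
Step 6: alpha = 0.05. fail to reject H0.

W+ = 33.5, W- = 21.5, W = min = 21.5, p = 0.539233, fail to reject H0.


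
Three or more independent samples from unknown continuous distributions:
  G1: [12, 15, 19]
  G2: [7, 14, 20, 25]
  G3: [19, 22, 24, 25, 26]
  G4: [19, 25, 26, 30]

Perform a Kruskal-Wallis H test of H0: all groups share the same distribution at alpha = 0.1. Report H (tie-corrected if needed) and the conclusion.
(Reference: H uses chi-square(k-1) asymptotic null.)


Step 1: Combine all N = 16 observations and assign midranks.
sorted (value, group, rank): (7,G2,1), (12,G1,2), (14,G2,3), (15,G1,4), (19,G1,6), (19,G3,6), (19,G4,6), (20,G2,8), (22,G3,9), (24,G3,10), (25,G2,12), (25,G3,12), (25,G4,12), (26,G3,14.5), (26,G4,14.5), (30,G4,16)
Step 2: Sum ranks within each group.
R_1 = 12 (n_1 = 3)
R_2 = 24 (n_2 = 4)
R_3 = 51.5 (n_3 = 5)
R_4 = 48.5 (n_4 = 4)
Step 3: H = 12/(N(N+1)) * sum(R_i^2/n_i) - 3(N+1)
     = 12/(16*17) * (12^2/3 + 24^2/4 + 51.5^2/5 + 48.5^2/4) - 3*17
     = 0.044118 * 1310.51 - 51
     = 6.816728.
Step 4: Ties present; correction factor C = 1 - 54/(16^3 - 16) = 0.986765. Corrected H = 6.816728 / 0.986765 = 6.908159.
Step 5: Under H0, H ~ chi^2(3); p-value = 0.074883.
Step 6: alpha = 0.1. reject H0.

H = 6.9082, df = 3, p = 0.074883, reject H0.


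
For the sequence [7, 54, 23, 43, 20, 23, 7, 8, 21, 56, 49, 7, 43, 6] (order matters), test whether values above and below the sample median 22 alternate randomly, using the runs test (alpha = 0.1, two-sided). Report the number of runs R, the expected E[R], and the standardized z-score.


Step 1: Compute median = 22; label A = above, B = below.
Labels in order: BAAABABBBAABAB  (n_A = 7, n_B = 7)
Step 2: Count runs R = 9.
Step 3: Under H0 (random ordering), E[R] = 2*n_A*n_B/(n_A+n_B) + 1 = 2*7*7/14 + 1 = 8.0000.
        Var[R] = 2*n_A*n_B*(2*n_A*n_B - n_A - n_B) / ((n_A+n_B)^2 * (n_A+n_B-1)) = 8232/2548 = 3.2308.
        SD[R] = 1.7974.
Step 4: Continuity-corrected z = (R - 0.5 - E[R]) / SD[R] = (9 - 0.5 - 8.0000) / 1.7974 = 0.2782.
Step 5: Two-sided p-value via normal approximation = 2*(1 - Phi(|z|)) = 0.780879.
Step 6: alpha = 0.1. fail to reject H0.

R = 9, z = 0.2782, p = 0.780879, fail to reject H0.


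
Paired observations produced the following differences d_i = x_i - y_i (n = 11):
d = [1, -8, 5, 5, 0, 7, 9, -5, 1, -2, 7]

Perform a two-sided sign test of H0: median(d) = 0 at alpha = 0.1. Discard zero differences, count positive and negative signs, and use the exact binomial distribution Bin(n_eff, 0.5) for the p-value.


Step 1: Discard zero differences. Original n = 11; n_eff = number of nonzero differences = 10.
Nonzero differences (with sign): +1, -8, +5, +5, +7, +9, -5, +1, -2, +7
Step 2: Count signs: positive = 7, negative = 3.
Step 3: Under H0: P(positive) = 0.5, so the number of positives S ~ Bin(10, 0.5).
Step 4: Two-sided exact p-value = sum of Bin(10,0.5) probabilities at or below the observed probability = 0.343750.
Step 5: alpha = 0.1. fail to reject H0.

n_eff = 10, pos = 7, neg = 3, p = 0.343750, fail to reject H0.


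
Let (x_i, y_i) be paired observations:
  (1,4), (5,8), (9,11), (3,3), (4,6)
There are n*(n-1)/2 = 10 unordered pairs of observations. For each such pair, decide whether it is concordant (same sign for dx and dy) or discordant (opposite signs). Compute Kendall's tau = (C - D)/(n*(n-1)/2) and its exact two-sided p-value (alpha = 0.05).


Step 1: Enumerate the 10 unordered pairs (i,j) with i<j and classify each by sign(x_j-x_i) * sign(y_j-y_i).
  (1,2):dx=+4,dy=+4->C; (1,3):dx=+8,dy=+7->C; (1,4):dx=+2,dy=-1->D; (1,5):dx=+3,dy=+2->C
  (2,3):dx=+4,dy=+3->C; (2,4):dx=-2,dy=-5->C; (2,5):dx=-1,dy=-2->C; (3,4):dx=-6,dy=-8->C
  (3,5):dx=-5,dy=-5->C; (4,5):dx=+1,dy=+3->C
Step 2: C = 9, D = 1, total pairs = 10.
Step 3: tau = (C - D)/(n(n-1)/2) = (9 - 1)/10 = 0.800000.
Step 4: Exact two-sided p-value (enumerate n! = 120 permutations of y under H0): p = 0.083333.
Step 5: alpha = 0.05. fail to reject H0.

tau_b = 0.8000 (C=9, D=1), p = 0.083333, fail to reject H0.


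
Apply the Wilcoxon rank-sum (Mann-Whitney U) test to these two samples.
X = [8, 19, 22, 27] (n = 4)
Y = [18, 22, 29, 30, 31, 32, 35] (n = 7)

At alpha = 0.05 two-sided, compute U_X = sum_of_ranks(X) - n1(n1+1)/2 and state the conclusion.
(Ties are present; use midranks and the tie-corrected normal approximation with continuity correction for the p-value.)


Step 1: Combine and sort all 11 observations; assign midranks.
sorted (value, group): (8,X), (18,Y), (19,X), (22,X), (22,Y), (27,X), (29,Y), (30,Y), (31,Y), (32,Y), (35,Y)
ranks: 8->1, 18->2, 19->3, 22->4.5, 22->4.5, 27->6, 29->7, 30->8, 31->9, 32->10, 35->11
Step 2: Rank sum for X: R1 = 1 + 3 + 4.5 + 6 = 14.5.
Step 3: U_X = R1 - n1(n1+1)/2 = 14.5 - 4*5/2 = 14.5 - 10 = 4.5.
       U_Y = n1*n2 - U_X = 28 - 4.5 = 23.5.
Step 4: Ties are present, so use the tie-corrected normal approximation (with continuity correction) for the p-value.
Step 5: p-value = 0.088247; compare to alpha = 0.05. fail to reject H0.

U_X = 4.5, p = 0.088247, fail to reject H0 at alpha = 0.05.


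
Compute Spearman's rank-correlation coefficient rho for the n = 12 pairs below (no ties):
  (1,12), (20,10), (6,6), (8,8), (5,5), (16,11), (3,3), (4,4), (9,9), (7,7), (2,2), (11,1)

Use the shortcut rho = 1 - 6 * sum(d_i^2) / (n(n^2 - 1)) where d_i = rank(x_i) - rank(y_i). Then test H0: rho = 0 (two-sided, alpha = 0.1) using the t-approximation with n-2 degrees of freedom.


Step 1: Rank x and y separately (midranks; no ties here).
rank(x): 1->1, 20->12, 6->6, 8->8, 5->5, 16->11, 3->3, 4->4, 9->9, 7->7, 2->2, 11->10
rank(y): 12->12, 10->10, 6->6, 8->8, 5->5, 11->11, 3->3, 4->4, 9->9, 7->7, 2->2, 1->1
Step 2: d_i = R_x(i) - R_y(i); compute d_i^2.
  (1-12)^2=121, (12-10)^2=4, (6-6)^2=0, (8-8)^2=0, (5-5)^2=0, (11-11)^2=0, (3-3)^2=0, (4-4)^2=0, (9-9)^2=0, (7-7)^2=0, (2-2)^2=0, (10-1)^2=81
sum(d^2) = 206.
Step 3: rho = 1 - 6*206 / (12*(12^2 - 1)) = 1 - 1236/1716 = 0.279720.
Step 4: Under H0, t = rho * sqrt((n-2)/(1-rho^2)) = 0.9213 ~ t(10).
Step 5: Two-sided p-value from the t-distribution with 10 df = 0.378569.
Step 6: alpha = 0.1. fail to reject H0.

rho = 0.2797, p = 0.378569, fail to reject H0 at alpha = 0.1.


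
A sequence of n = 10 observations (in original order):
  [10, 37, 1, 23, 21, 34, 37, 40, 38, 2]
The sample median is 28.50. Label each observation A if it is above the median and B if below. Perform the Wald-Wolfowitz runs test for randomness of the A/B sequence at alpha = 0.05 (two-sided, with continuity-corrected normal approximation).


Step 1: Compute median = 28.50; label A = above, B = below.
Labels in order: BABBBAAAAB  (n_A = 5, n_B = 5)
Step 2: Count runs R = 5.
Step 3: Under H0 (random ordering), E[R] = 2*n_A*n_B/(n_A+n_B) + 1 = 2*5*5/10 + 1 = 6.0000.
        Var[R] = 2*n_A*n_B*(2*n_A*n_B - n_A - n_B) / ((n_A+n_B)^2 * (n_A+n_B-1)) = 2000/900 = 2.2222.
        SD[R] = 1.4907.
Step 4: Continuity-corrected z = (R + 0.5 - E[R]) / SD[R] = (5 + 0.5 - 6.0000) / 1.4907 = -0.3354.
Step 5: Two-sided p-value via normal approximation = 2*(1 - Phi(|z|)) = 0.737316.
Step 6: alpha = 0.05. fail to reject H0.

R = 5, z = -0.3354, p = 0.737316, fail to reject H0.


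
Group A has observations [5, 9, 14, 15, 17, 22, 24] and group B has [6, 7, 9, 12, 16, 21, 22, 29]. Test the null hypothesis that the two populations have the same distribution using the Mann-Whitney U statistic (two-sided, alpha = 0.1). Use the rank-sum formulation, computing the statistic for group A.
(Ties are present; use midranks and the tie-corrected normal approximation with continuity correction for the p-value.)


Step 1: Combine and sort all 15 observations; assign midranks.
sorted (value, group): (5,X), (6,Y), (7,Y), (9,X), (9,Y), (12,Y), (14,X), (15,X), (16,Y), (17,X), (21,Y), (22,X), (22,Y), (24,X), (29,Y)
ranks: 5->1, 6->2, 7->3, 9->4.5, 9->4.5, 12->6, 14->7, 15->8, 16->9, 17->10, 21->11, 22->12.5, 22->12.5, 24->14, 29->15
Step 2: Rank sum for X: R1 = 1 + 4.5 + 7 + 8 + 10 + 12.5 + 14 = 57.
Step 3: U_X = R1 - n1(n1+1)/2 = 57 - 7*8/2 = 57 - 28 = 29.
       U_Y = n1*n2 - U_X = 56 - 29 = 27.
Step 4: Ties are present, so use the tie-corrected normal approximation (with continuity correction) for the p-value.
Step 5: p-value = 0.953775; compare to alpha = 0.1. fail to reject H0.

U_X = 29, p = 0.953775, fail to reject H0 at alpha = 0.1.


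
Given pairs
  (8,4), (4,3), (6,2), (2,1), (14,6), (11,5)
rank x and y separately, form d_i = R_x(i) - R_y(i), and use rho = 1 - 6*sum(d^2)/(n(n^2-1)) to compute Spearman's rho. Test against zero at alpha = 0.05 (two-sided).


Step 1: Rank x and y separately (midranks; no ties here).
rank(x): 8->4, 4->2, 6->3, 2->1, 14->6, 11->5
rank(y): 4->4, 3->3, 2->2, 1->1, 6->6, 5->5
Step 2: d_i = R_x(i) - R_y(i); compute d_i^2.
  (4-4)^2=0, (2-3)^2=1, (3-2)^2=1, (1-1)^2=0, (6-6)^2=0, (5-5)^2=0
sum(d^2) = 2.
Step 3: rho = 1 - 6*2 / (6*(6^2 - 1)) = 1 - 12/210 = 0.942857.
Step 4: Under H0, t = rho * sqrt((n-2)/(1-rho^2)) = 5.6595 ~ t(4).
Step 5: Two-sided p-value from the t-distribution with 4 df = 0.004805.
Step 6: alpha = 0.05. reject H0.

rho = 0.9429, p = 0.004805, reject H0 at alpha = 0.05.


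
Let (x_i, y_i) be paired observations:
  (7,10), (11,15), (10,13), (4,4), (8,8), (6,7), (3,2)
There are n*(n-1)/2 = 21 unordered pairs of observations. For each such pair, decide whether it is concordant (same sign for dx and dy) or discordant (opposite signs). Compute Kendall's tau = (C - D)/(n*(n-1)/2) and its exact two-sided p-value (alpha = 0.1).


Step 1: Enumerate the 21 unordered pairs (i,j) with i<j and classify each by sign(x_j-x_i) * sign(y_j-y_i).
  (1,2):dx=+4,dy=+5->C; (1,3):dx=+3,dy=+3->C; (1,4):dx=-3,dy=-6->C; (1,5):dx=+1,dy=-2->D
  (1,6):dx=-1,dy=-3->C; (1,7):dx=-4,dy=-8->C; (2,3):dx=-1,dy=-2->C; (2,4):dx=-7,dy=-11->C
  (2,5):dx=-3,dy=-7->C; (2,6):dx=-5,dy=-8->C; (2,7):dx=-8,dy=-13->C; (3,4):dx=-6,dy=-9->C
  (3,5):dx=-2,dy=-5->C; (3,6):dx=-4,dy=-6->C; (3,7):dx=-7,dy=-11->C; (4,5):dx=+4,dy=+4->C
  (4,6):dx=+2,dy=+3->C; (4,7):dx=-1,dy=-2->C; (5,6):dx=-2,dy=-1->C; (5,7):dx=-5,dy=-6->C
  (6,7):dx=-3,dy=-5->C
Step 2: C = 20, D = 1, total pairs = 21.
Step 3: tau = (C - D)/(n(n-1)/2) = (20 - 1)/21 = 0.904762.
Step 4: Exact two-sided p-value (enumerate n! = 5040 permutations of y under H0): p = 0.002778.
Step 5: alpha = 0.1. reject H0.

tau_b = 0.9048 (C=20, D=1), p = 0.002778, reject H0.


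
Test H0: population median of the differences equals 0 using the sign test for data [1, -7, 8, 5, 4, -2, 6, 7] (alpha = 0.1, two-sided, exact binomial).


Step 1: Discard zero differences. Original n = 8; n_eff = number of nonzero differences = 8.
Nonzero differences (with sign): +1, -7, +8, +5, +4, -2, +6, +7
Step 2: Count signs: positive = 6, negative = 2.
Step 3: Under H0: P(positive) = 0.5, so the number of positives S ~ Bin(8, 0.5).
Step 4: Two-sided exact p-value = sum of Bin(8,0.5) probabilities at or below the observed probability = 0.289062.
Step 5: alpha = 0.1. fail to reject H0.

n_eff = 8, pos = 6, neg = 2, p = 0.289062, fail to reject H0.


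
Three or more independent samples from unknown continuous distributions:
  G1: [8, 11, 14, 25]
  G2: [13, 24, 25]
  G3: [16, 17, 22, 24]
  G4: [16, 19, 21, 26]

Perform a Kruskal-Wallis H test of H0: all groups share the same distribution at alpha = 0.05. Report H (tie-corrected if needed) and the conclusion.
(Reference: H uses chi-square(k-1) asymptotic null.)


Step 1: Combine all N = 15 observations and assign midranks.
sorted (value, group, rank): (8,G1,1), (11,G1,2), (13,G2,3), (14,G1,4), (16,G3,5.5), (16,G4,5.5), (17,G3,7), (19,G4,8), (21,G4,9), (22,G3,10), (24,G2,11.5), (24,G3,11.5), (25,G1,13.5), (25,G2,13.5), (26,G4,15)
Step 2: Sum ranks within each group.
R_1 = 20.5 (n_1 = 4)
R_2 = 28 (n_2 = 3)
R_3 = 34 (n_3 = 4)
R_4 = 37.5 (n_4 = 4)
Step 3: H = 12/(N(N+1)) * sum(R_i^2/n_i) - 3(N+1)
     = 12/(15*16) * (20.5^2/4 + 28^2/3 + 34^2/4 + 37.5^2/4) - 3*16
     = 0.050000 * 1006.96 - 48
     = 2.347917.
Step 4: Ties present; correction factor C = 1 - 18/(15^3 - 15) = 0.994643. Corrected H = 2.347917 / 0.994643 = 2.360563.
Step 5: Under H0, H ~ chi^2(3); p-value = 0.501018.
Step 6: alpha = 0.05. fail to reject H0.

H = 2.3606, df = 3, p = 0.501018, fail to reject H0.


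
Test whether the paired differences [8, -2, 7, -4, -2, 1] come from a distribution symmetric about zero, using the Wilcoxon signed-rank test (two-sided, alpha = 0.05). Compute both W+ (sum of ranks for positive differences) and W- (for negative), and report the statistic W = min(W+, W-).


Step 1: Drop any zero differences (none here) and take |d_i|.
|d| = [8, 2, 7, 4, 2, 1]
Step 2: Midrank |d_i| (ties get averaged ranks).
ranks: |8|->6, |2|->2.5, |7|->5, |4|->4, |2|->2.5, |1|->1
Step 3: Attach original signs; sum ranks with positive sign and with negative sign.
W+ = 6 + 5 + 1 = 12
W- = 2.5 + 4 + 2.5 = 9
(Check: W+ + W- = 21 should equal n(n+1)/2 = 21.)
Step 4: Test statistic W = min(W+, W-) = 9.
Step 5: Ties in |d|, so use the tie-corrected normal approximation.
        E[W] = n(n+1)/4 = 6*7/4 = 10.5.
        Tie groups: |d|=2 (t=2); sum(t^3 - t) = 6.
        Var[W] = n(n+1)(2n+1)/24 - sum(t^3-t)/48 = 546/24 - 6/48 = 22.625.
        z = (W - E[W]) / sqrt(Var[W]) = (9 - 10.5) / 4.7566 = -0.3154.
        Two-sided p = 2*Phi(z) = 0.752494.
Step 6: alpha = 0.05. fail to reject H0.

W+ = 12, W- = 9, W = min = 9, p = 0.752494, fail to reject H0.


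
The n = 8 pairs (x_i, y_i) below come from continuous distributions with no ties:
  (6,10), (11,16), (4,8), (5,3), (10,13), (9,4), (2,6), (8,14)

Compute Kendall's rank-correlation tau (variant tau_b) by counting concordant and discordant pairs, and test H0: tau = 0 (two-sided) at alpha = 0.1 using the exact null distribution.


Step 1: Enumerate the 28 unordered pairs (i,j) with i<j and classify each by sign(x_j-x_i) * sign(y_j-y_i).
  (1,2):dx=+5,dy=+6->C; (1,3):dx=-2,dy=-2->C; (1,4):dx=-1,dy=-7->C; (1,5):dx=+4,dy=+3->C
  (1,6):dx=+3,dy=-6->D; (1,7):dx=-4,dy=-4->C; (1,8):dx=+2,dy=+4->C; (2,3):dx=-7,dy=-8->C
  (2,4):dx=-6,dy=-13->C; (2,5):dx=-1,dy=-3->C; (2,6):dx=-2,dy=-12->C; (2,7):dx=-9,dy=-10->C
  (2,8):dx=-3,dy=-2->C; (3,4):dx=+1,dy=-5->D; (3,5):dx=+6,dy=+5->C; (3,6):dx=+5,dy=-4->D
  (3,7):dx=-2,dy=-2->C; (3,8):dx=+4,dy=+6->C; (4,5):dx=+5,dy=+10->C; (4,6):dx=+4,dy=+1->C
  (4,7):dx=-3,dy=+3->D; (4,8):dx=+3,dy=+11->C; (5,6):dx=-1,dy=-9->C; (5,7):dx=-8,dy=-7->C
  (5,8):dx=-2,dy=+1->D; (6,7):dx=-7,dy=+2->D; (6,8):dx=-1,dy=+10->D; (7,8):dx=+6,dy=+8->C
Step 2: C = 21, D = 7, total pairs = 28.
Step 3: tau = (C - D)/(n(n-1)/2) = (21 - 7)/28 = 0.500000.
Step 4: Exact two-sided p-value (enumerate n! = 40320 permutations of y under H0): p = 0.108681.
Step 5: alpha = 0.1. fail to reject H0.

tau_b = 0.5000 (C=21, D=7), p = 0.108681, fail to reject H0.


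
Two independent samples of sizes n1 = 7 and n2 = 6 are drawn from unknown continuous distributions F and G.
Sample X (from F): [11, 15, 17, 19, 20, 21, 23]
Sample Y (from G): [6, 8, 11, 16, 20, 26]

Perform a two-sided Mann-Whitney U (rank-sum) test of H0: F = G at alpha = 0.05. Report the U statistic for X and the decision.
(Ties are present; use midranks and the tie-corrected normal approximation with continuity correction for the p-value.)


Step 1: Combine and sort all 13 observations; assign midranks.
sorted (value, group): (6,Y), (8,Y), (11,X), (11,Y), (15,X), (16,Y), (17,X), (19,X), (20,X), (20,Y), (21,X), (23,X), (26,Y)
ranks: 6->1, 8->2, 11->3.5, 11->3.5, 15->5, 16->6, 17->7, 19->8, 20->9.5, 20->9.5, 21->11, 23->12, 26->13
Step 2: Rank sum for X: R1 = 3.5 + 5 + 7 + 8 + 9.5 + 11 + 12 = 56.
Step 3: U_X = R1 - n1(n1+1)/2 = 56 - 7*8/2 = 56 - 28 = 28.
       U_Y = n1*n2 - U_X = 42 - 28 = 14.
Step 4: Ties are present, so use the tie-corrected normal approximation (with continuity correction) for the p-value.
Step 5: p-value = 0.351785; compare to alpha = 0.05. fail to reject H0.

U_X = 28, p = 0.351785, fail to reject H0 at alpha = 0.05.


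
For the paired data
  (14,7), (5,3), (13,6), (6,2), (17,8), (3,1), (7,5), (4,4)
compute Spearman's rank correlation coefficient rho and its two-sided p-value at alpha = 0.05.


Step 1: Rank x and y separately (midranks; no ties here).
rank(x): 14->7, 5->3, 13->6, 6->4, 17->8, 3->1, 7->5, 4->2
rank(y): 7->7, 3->3, 6->6, 2->2, 8->8, 1->1, 5->5, 4->4
Step 2: d_i = R_x(i) - R_y(i); compute d_i^2.
  (7-7)^2=0, (3-3)^2=0, (6-6)^2=0, (4-2)^2=4, (8-8)^2=0, (1-1)^2=0, (5-5)^2=0, (2-4)^2=4
sum(d^2) = 8.
Step 3: rho = 1 - 6*8 / (8*(8^2 - 1)) = 1 - 48/504 = 0.904762.
Step 4: Under H0, t = rho * sqrt((n-2)/(1-rho^2)) = 5.2034 ~ t(6).
Step 5: Two-sided p-value from the t-distribution with 6 df = 0.002008.
Step 6: alpha = 0.05. reject H0.

rho = 0.9048, p = 0.002008, reject H0 at alpha = 0.05.


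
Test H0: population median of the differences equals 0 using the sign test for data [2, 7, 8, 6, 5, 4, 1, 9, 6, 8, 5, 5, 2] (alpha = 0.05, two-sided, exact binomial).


Step 1: Discard zero differences. Original n = 13; n_eff = number of nonzero differences = 13.
Nonzero differences (with sign): +2, +7, +8, +6, +5, +4, +1, +9, +6, +8, +5, +5, +2
Step 2: Count signs: positive = 13, negative = 0.
Step 3: Under H0: P(positive) = 0.5, so the number of positives S ~ Bin(13, 0.5).
Step 4: Two-sided exact p-value = sum of Bin(13,0.5) probabilities at or below the observed probability = 0.000244.
Step 5: alpha = 0.05. reject H0.

n_eff = 13, pos = 13, neg = 0, p = 0.000244, reject H0.


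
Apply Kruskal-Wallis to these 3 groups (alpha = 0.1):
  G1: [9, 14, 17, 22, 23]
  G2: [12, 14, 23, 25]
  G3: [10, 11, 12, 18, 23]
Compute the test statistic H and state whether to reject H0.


Step 1: Combine all N = 14 observations and assign midranks.
sorted (value, group, rank): (9,G1,1), (10,G3,2), (11,G3,3), (12,G2,4.5), (12,G3,4.5), (14,G1,6.5), (14,G2,6.5), (17,G1,8), (18,G3,9), (22,G1,10), (23,G1,12), (23,G2,12), (23,G3,12), (25,G2,14)
Step 2: Sum ranks within each group.
R_1 = 37.5 (n_1 = 5)
R_2 = 37 (n_2 = 4)
R_3 = 30.5 (n_3 = 5)
Step 3: H = 12/(N(N+1)) * sum(R_i^2/n_i) - 3(N+1)
     = 12/(14*15) * (37.5^2/5 + 37^2/4 + 30.5^2/5) - 3*15
     = 0.057143 * 809.55 - 45
     = 1.260000.
Step 4: Ties present; correction factor C = 1 - 36/(14^3 - 14) = 0.986813. Corrected H = 1.260000 / 0.986813 = 1.276837.
Step 5: Under H0, H ~ chi^2(2); p-value = 0.528127.
Step 6: alpha = 0.1. fail to reject H0.

H = 1.2768, df = 2, p = 0.528127, fail to reject H0.


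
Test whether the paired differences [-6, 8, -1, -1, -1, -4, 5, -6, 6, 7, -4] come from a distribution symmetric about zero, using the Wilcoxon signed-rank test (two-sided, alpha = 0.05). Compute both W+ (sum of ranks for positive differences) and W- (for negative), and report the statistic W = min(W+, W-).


Step 1: Drop any zero differences (none here) and take |d_i|.
|d| = [6, 8, 1, 1, 1, 4, 5, 6, 6, 7, 4]
Step 2: Midrank |d_i| (ties get averaged ranks).
ranks: |6|->8, |8|->11, |1|->2, |1|->2, |1|->2, |4|->4.5, |5|->6, |6|->8, |6|->8, |7|->10, |4|->4.5
Step 3: Attach original signs; sum ranks with positive sign and with negative sign.
W+ = 11 + 6 + 8 + 10 = 35
W- = 8 + 2 + 2 + 2 + 4.5 + 8 + 4.5 = 31
(Check: W+ + W- = 66 should equal n(n+1)/2 = 66.)
Step 4: Test statistic W = min(W+, W-) = 31.
Step 5: Ties in |d|, so use the tie-corrected normal approximation.
        E[W] = n(n+1)/4 = 11*12/4 = 33.
        Tie groups: |d|=1 (t=3), |d|=4 (t=2), |d|=6 (t=3); sum(t^3 - t) = 54.
        Var[W] = n(n+1)(2n+1)/24 - sum(t^3-t)/48 = 3036/24 - 54/48 = 125.375.
        z = (W - E[W]) / sqrt(Var[W]) = (31 - 33) / 11.1971 = -0.1786.
        Two-sided p = 2*Phi(z) = 0.858238.
Step 6: alpha = 0.05. fail to reject H0.

W+ = 35, W- = 31, W = min = 31, p = 0.858238, fail to reject H0.


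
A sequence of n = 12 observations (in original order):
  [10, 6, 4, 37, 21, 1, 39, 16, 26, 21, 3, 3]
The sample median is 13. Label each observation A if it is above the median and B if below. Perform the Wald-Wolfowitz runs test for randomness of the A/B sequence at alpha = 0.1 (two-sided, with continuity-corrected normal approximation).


Step 1: Compute median = 13; label A = above, B = below.
Labels in order: BBBAABAAAABB  (n_A = 6, n_B = 6)
Step 2: Count runs R = 5.
Step 3: Under H0 (random ordering), E[R] = 2*n_A*n_B/(n_A+n_B) + 1 = 2*6*6/12 + 1 = 7.0000.
        Var[R] = 2*n_A*n_B*(2*n_A*n_B - n_A - n_B) / ((n_A+n_B)^2 * (n_A+n_B-1)) = 4320/1584 = 2.7273.
        SD[R] = 1.6514.
Step 4: Continuity-corrected z = (R + 0.5 - E[R]) / SD[R] = (5 + 0.5 - 7.0000) / 1.6514 = -0.9083.
Step 5: Two-sided p-value via normal approximation = 2*(1 - Phi(|z|)) = 0.363722.
Step 6: alpha = 0.1. fail to reject H0.

R = 5, z = -0.9083, p = 0.363722, fail to reject H0.


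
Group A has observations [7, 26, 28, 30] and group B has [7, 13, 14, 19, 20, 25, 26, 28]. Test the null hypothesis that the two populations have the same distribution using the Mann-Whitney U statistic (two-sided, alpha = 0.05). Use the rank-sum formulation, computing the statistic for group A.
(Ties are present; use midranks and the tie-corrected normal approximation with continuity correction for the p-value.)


Step 1: Combine and sort all 12 observations; assign midranks.
sorted (value, group): (7,X), (7,Y), (13,Y), (14,Y), (19,Y), (20,Y), (25,Y), (26,X), (26,Y), (28,X), (28,Y), (30,X)
ranks: 7->1.5, 7->1.5, 13->3, 14->4, 19->5, 20->6, 25->7, 26->8.5, 26->8.5, 28->10.5, 28->10.5, 30->12
Step 2: Rank sum for X: R1 = 1.5 + 8.5 + 10.5 + 12 = 32.5.
Step 3: U_X = R1 - n1(n1+1)/2 = 32.5 - 4*5/2 = 32.5 - 10 = 22.5.
       U_Y = n1*n2 - U_X = 32 - 22.5 = 9.5.
Step 4: Ties are present, so use the tie-corrected normal approximation (with continuity correction) for the p-value.
Step 5: p-value = 0.305629; compare to alpha = 0.05. fail to reject H0.

U_X = 22.5, p = 0.305629, fail to reject H0 at alpha = 0.05.


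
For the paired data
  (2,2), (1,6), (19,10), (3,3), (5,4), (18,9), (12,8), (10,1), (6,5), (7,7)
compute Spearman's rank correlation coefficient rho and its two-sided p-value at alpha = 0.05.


Step 1: Rank x and y separately (midranks; no ties here).
rank(x): 2->2, 1->1, 19->10, 3->3, 5->4, 18->9, 12->8, 10->7, 6->5, 7->6
rank(y): 2->2, 6->6, 10->10, 3->3, 4->4, 9->9, 8->8, 1->1, 5->5, 7->7
Step 2: d_i = R_x(i) - R_y(i); compute d_i^2.
  (2-2)^2=0, (1-6)^2=25, (10-10)^2=0, (3-3)^2=0, (4-4)^2=0, (9-9)^2=0, (8-8)^2=0, (7-1)^2=36, (5-5)^2=0, (6-7)^2=1
sum(d^2) = 62.
Step 3: rho = 1 - 6*62 / (10*(10^2 - 1)) = 1 - 372/990 = 0.624242.
Step 4: Under H0, t = rho * sqrt((n-2)/(1-rho^2)) = 2.2601 ~ t(8).
Step 5: Two-sided p-value from the t-distribution with 8 df = 0.053718.
Step 6: alpha = 0.05. fail to reject H0.

rho = 0.6242, p = 0.053718, fail to reject H0 at alpha = 0.05.


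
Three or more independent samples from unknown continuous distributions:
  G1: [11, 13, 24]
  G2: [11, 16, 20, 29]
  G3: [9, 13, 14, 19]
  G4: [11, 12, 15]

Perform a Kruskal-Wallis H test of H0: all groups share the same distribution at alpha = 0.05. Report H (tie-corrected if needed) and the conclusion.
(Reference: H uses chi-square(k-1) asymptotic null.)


Step 1: Combine all N = 14 observations and assign midranks.
sorted (value, group, rank): (9,G3,1), (11,G1,3), (11,G2,3), (11,G4,3), (12,G4,5), (13,G1,6.5), (13,G3,6.5), (14,G3,8), (15,G4,9), (16,G2,10), (19,G3,11), (20,G2,12), (24,G1,13), (29,G2,14)
Step 2: Sum ranks within each group.
R_1 = 22.5 (n_1 = 3)
R_2 = 39 (n_2 = 4)
R_3 = 26.5 (n_3 = 4)
R_4 = 17 (n_4 = 3)
Step 3: H = 12/(N(N+1)) * sum(R_i^2/n_i) - 3(N+1)
     = 12/(14*15) * (22.5^2/3 + 39^2/4 + 26.5^2/4 + 17^2/3) - 3*15
     = 0.057143 * 820.896 - 45
     = 1.908333.
Step 4: Ties present; correction factor C = 1 - 30/(14^3 - 14) = 0.989011. Corrected H = 1.908333 / 0.989011 = 1.929537.
Step 5: Under H0, H ~ chi^2(3); p-value = 0.587160.
Step 6: alpha = 0.05. fail to reject H0.

H = 1.9295, df = 3, p = 0.587160, fail to reject H0.


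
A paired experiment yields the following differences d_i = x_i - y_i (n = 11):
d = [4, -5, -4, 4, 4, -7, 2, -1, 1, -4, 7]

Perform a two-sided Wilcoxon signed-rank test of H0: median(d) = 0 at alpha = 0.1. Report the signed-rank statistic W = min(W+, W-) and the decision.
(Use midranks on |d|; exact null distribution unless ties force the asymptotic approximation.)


Step 1: Drop any zero differences (none here) and take |d_i|.
|d| = [4, 5, 4, 4, 4, 7, 2, 1, 1, 4, 7]
Step 2: Midrank |d_i| (ties get averaged ranks).
ranks: |4|->6, |5|->9, |4|->6, |4|->6, |4|->6, |7|->10.5, |2|->3, |1|->1.5, |1|->1.5, |4|->6, |7|->10.5
Step 3: Attach original signs; sum ranks with positive sign and with negative sign.
W+ = 6 + 6 + 6 + 3 + 1.5 + 10.5 = 33
W- = 9 + 6 + 10.5 + 1.5 + 6 = 33
(Check: W+ + W- = 66 should equal n(n+1)/2 = 66.)
Step 4: Test statistic W = min(W+, W-) = 33.
Step 5: Ties in |d|, so use the tie-corrected normal approximation.
        E[W] = n(n+1)/4 = 11*12/4 = 33.
        Tie groups: |d|=1 (t=2), |d|=4 (t=5), |d|=7 (t=2); sum(t^3 - t) = 132.
        Var[W] = n(n+1)(2n+1)/24 - sum(t^3-t)/48 = 3036/24 - 132/48 = 123.75.
        z = (W - E[W]) / sqrt(Var[W]) = (33 - 33) / 11.1243 = 0.0000.
        Two-sided p = 2*Phi(z) = 1.000000.
Step 6: alpha = 0.1. fail to reject H0.

W+ = 33, W- = 33, W = min = 33, p = 1.000000, fail to reject H0.


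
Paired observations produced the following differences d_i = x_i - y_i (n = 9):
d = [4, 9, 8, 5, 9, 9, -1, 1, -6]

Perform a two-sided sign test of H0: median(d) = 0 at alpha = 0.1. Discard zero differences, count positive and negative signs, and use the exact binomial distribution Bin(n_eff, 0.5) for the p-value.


Step 1: Discard zero differences. Original n = 9; n_eff = number of nonzero differences = 9.
Nonzero differences (with sign): +4, +9, +8, +5, +9, +9, -1, +1, -6
Step 2: Count signs: positive = 7, negative = 2.
Step 3: Under H0: P(positive) = 0.5, so the number of positives S ~ Bin(9, 0.5).
Step 4: Two-sided exact p-value = sum of Bin(9,0.5) probabilities at or below the observed probability = 0.179688.
Step 5: alpha = 0.1. fail to reject H0.

n_eff = 9, pos = 7, neg = 2, p = 0.179688, fail to reject H0.


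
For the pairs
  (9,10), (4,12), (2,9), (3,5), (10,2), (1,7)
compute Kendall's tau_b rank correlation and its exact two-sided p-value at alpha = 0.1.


Step 1: Enumerate the 15 unordered pairs (i,j) with i<j and classify each by sign(x_j-x_i) * sign(y_j-y_i).
  (1,2):dx=-5,dy=+2->D; (1,3):dx=-7,dy=-1->C; (1,4):dx=-6,dy=-5->C; (1,5):dx=+1,dy=-8->D
  (1,6):dx=-8,dy=-3->C; (2,3):dx=-2,dy=-3->C; (2,4):dx=-1,dy=-7->C; (2,5):dx=+6,dy=-10->D
  (2,6):dx=-3,dy=-5->C; (3,4):dx=+1,dy=-4->D; (3,5):dx=+8,dy=-7->D; (3,6):dx=-1,dy=-2->C
  (4,5):dx=+7,dy=-3->D; (4,6):dx=-2,dy=+2->D; (5,6):dx=-9,dy=+5->D
Step 2: C = 7, D = 8, total pairs = 15.
Step 3: tau = (C - D)/(n(n-1)/2) = (7 - 8)/15 = -0.066667.
Step 4: Exact two-sided p-value (enumerate n! = 720 permutations of y under H0): p = 1.000000.
Step 5: alpha = 0.1. fail to reject H0.

tau_b = -0.0667 (C=7, D=8), p = 1.000000, fail to reject H0.
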